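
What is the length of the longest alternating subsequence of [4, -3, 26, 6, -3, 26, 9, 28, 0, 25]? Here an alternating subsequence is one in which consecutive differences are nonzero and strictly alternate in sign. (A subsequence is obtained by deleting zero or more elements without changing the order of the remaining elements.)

Track the best alternating length ending on an up-step vs a down-step at each position: up/down = 1/1, 1/2, 3/1, 3/4, 1/4, 5/1, 5/6, 7/1, 5/8, 9/8.
The maximum over both is 9; one such subsequence is 4, -3, 26, 6, 26, 9, 28, 0, 25.

9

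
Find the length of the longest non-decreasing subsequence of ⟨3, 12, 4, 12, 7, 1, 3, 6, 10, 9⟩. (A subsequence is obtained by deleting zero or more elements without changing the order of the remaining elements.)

4

Let dp[i] be the longest non-decreasing subsequence ending at position i. Then dp = [1, 2, 2, 3, 3, 1, 2, 3, 4, 4].
The maximum is 4; one witness is 3, 4, 7, 10 at positions 1,3,5,9.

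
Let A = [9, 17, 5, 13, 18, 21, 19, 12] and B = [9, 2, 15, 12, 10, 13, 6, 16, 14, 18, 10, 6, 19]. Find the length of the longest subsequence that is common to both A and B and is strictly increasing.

4

A longest common strictly increasing subsequence is 9, 13, 18, 19 (length 4); it appears in order in both A and B, and no longer such subsequence exists.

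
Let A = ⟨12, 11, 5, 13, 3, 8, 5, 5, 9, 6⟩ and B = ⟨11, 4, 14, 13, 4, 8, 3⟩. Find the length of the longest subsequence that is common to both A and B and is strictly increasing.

For each value that appears in both, track the longest common increasing run ending there.
The best achievable length is 2; one witness is 11, 13 (A-positions 2,4, B-positions 1,4).

2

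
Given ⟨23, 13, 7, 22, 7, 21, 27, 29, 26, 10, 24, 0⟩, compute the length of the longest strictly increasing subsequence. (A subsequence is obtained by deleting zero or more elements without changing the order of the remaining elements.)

4

Let dp[i] be the longest increasing subsequence ending at position i. Then dp = [1, 1, 1, 2, 1, 2, 3, 4, 3, 2, 3, 1].
The maximum is 4; one witness is 13, 22, 27, 29 at positions 2,4,7,8.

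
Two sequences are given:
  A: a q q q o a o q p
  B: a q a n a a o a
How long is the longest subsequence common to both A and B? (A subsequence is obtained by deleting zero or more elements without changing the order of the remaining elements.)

A longest common subsequence is aqoa (length 4); the LCS DP confirms no longer common subsequence exists.

4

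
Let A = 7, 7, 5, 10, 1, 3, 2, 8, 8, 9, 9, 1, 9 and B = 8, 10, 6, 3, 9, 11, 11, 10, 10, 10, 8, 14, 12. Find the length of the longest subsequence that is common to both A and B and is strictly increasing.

2

For each value that appears in both, track the longest common increasing run ending there.
The best achievable length is 2; one witness is 8, 9 (A-positions 8,10, B-positions 1,5).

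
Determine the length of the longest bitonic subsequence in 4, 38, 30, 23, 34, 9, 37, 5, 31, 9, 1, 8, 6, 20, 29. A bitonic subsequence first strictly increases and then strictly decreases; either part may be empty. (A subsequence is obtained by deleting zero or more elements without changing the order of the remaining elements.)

8

One longest bitonic subsequence is 4, 30, 34, 37, 31, 9, 8, 6 (positions 1,3,5,7,9,10,12,13): it rises to 37 then falls. Length 8 is optimal.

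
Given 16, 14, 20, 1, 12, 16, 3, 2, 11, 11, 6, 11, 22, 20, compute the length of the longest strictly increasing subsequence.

5

One longest increasing subsequence is 1, 3, 6, 11, 22 (positions 4,7,11,12,13), of length 5; no longer one exists.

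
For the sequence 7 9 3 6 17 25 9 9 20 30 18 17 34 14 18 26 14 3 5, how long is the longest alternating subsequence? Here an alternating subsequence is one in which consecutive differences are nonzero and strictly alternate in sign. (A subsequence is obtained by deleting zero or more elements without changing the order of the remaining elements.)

12

A longest alternating subsequence is 7, 9, 3, 17, 9, 20, 18, 34, 14, 18, 3, 5 (positions 1,2,3,5,7,9,11,13,14,15,18,19); its 11 consecutive differences strictly alternate in sign, and length 12 is optimal.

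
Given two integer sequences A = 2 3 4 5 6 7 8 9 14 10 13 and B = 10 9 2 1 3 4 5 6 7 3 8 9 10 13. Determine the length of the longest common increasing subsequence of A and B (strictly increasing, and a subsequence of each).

10

A longest common strictly increasing subsequence is 2, 3, 4, 5, 6, 7, 8, 9, 10, 13 (length 10); it appears in order in both A and B, and no longer such subsequence exists.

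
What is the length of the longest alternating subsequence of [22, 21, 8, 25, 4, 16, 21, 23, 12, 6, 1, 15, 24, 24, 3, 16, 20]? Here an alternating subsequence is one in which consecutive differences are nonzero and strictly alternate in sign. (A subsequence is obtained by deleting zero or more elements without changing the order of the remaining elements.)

Track the best alternating length ending on an up-step vs a down-step at each position: up/down = 1/1, 1/2, 1/2, 3/1, 1/4, 5/4, 5/4, 5/4, 5/6, 5/6, 1/6, 7/6, 7/4, 7/4, 7/8, 9/8, 9/8.
The maximum over both is 9; one such subsequence is 22, 21, 25, 4, 16, 12, 15, 3, 16.

9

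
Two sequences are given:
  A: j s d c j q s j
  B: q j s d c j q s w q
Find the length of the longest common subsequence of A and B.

7

A longest common subsequence is jsdcjqs (length 7); the LCS DP confirms no longer common subsequence exists.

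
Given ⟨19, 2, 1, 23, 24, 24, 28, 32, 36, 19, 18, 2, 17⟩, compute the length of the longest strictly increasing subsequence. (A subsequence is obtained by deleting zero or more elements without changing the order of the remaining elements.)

Let dp[i] be the longest increasing subsequence ending at position i. Then dp = [1, 1, 1, 2, 3, 3, 4, 5, 6, 2, 2, 2, 3].
The maximum is 6; one witness is 19, 23, 24, 28, 32, 36 at positions 1,4,5,7,8,9.

6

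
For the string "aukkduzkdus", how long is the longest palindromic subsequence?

5

One longest palindromic subsequence is udkdu (positions 2,5,8,9,10); it reads the same forward and backward, and the interval DP gives dp[1][11] = 5.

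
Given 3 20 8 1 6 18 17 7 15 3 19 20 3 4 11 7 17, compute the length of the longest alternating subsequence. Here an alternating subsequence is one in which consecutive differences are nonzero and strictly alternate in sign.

12

Track the best alternating length ending on an up-step vs a down-step at each position: up/down = 1/1, 2/1, 2/3, 1/3, 4/3, 4/3, 4/5, 4/5, 6/5, 4/7, 8/3, 8/1, 4/9, 10/9, 10/9, 10/11, 12/9.
The maximum over both is 12; one such subsequence is 3, 20, 8, 18, 7, 15, 3, 19, 3, 11, 7, 17.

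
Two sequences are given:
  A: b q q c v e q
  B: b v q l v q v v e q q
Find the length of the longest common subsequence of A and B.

A longest common subsequence is bqqveq (length 6); the LCS DP confirms no longer common subsequence exists.

6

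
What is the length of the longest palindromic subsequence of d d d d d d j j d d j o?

8

Using dp[i][j] = 2 + dp[i+1][j−1] if the ends match, else max(dp[i+1][j], dp[i][j−1]):
dp[1][12] = 8. A witness is dddddddd at positions 1,2,3,4,5,6,9,10.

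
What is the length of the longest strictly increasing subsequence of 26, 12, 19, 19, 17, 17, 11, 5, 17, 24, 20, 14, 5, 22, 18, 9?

One longest increasing subsequence is 12, 19, 20, 22 (positions 2,3,11,14), of length 4; no longer one exists.

4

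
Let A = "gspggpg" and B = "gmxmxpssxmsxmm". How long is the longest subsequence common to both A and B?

2

Backtracking the LCS table gives one alignment: g (A1,B1) → s (A2,B11).
So the longest common subsequence has length 2.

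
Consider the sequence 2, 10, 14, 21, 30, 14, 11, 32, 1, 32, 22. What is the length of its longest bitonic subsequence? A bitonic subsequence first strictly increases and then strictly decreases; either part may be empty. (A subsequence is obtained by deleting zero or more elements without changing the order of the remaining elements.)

8

One longest bitonic subsequence is 2, 10, 14, 21, 30, 14, 11, 1 (positions 1,2,3,4,5,6,7,9): it rises to 30 then falls. Length 8 is optimal.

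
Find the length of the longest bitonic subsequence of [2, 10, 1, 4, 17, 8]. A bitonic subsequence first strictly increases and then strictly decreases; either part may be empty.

Let inc[i] be the LIS ending at i and dec[i] the longest strictly decreasing subsequence starting at i. inc = [1, 2, 1, 2, 3, 3], dec = [2, 2, 1, 1, 2, 1].
max_i inc[i]+dec[i]−1 = 4, with one witness 2, 10, 17, 8.

4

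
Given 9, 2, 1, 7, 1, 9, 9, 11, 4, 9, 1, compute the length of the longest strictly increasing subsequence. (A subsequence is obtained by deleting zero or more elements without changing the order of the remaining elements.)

One longest increasing subsequence is 2, 7, 9, 11 (positions 2,4,6,8), of length 4; no longer one exists.

4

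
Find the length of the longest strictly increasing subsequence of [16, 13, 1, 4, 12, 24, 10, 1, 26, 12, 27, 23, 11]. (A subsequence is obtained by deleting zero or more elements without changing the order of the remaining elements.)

One longest increasing subsequence is 1, 4, 12, 24, 26, 27 (positions 3,4,5,6,9,11), of length 6; no longer one exists.

6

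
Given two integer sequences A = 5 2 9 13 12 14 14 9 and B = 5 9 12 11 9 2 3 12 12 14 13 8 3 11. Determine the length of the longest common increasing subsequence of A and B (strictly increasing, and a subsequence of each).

4

A longest common strictly increasing subsequence is 5, 9, 12, 14 (length 4); it appears in order in both A and B, and no longer such subsequence exists.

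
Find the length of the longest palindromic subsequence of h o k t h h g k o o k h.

8

Using dp[i][j] = 2 + dp[i+1][j−1] if the ends match, else max(dp[i+1][j], dp[i][j−1]):
dp[1][12] = 8. A witness is hokhhkoh at positions 1,2,3,5,6,8,10,12.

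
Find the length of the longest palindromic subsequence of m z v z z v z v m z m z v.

Using dp[i][j] = 2 + dp[i+1][j−1] if the ends match, else max(dp[i+1][j], dp[i][j−1]):
dp[1][13] = 9. A witness is vzzvzvzzv at positions 3,4,5,6,7,8,10,12,13.

9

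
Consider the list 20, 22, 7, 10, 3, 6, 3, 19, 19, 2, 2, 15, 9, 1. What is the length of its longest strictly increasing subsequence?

3

Scanning left to right, the best length ending at each element is: 20→1, 22→2, 7→1, 10→2, 3→1, 6→2, 3→1, 19→3, 19→3, 2→1, 2→1, 15→3, 9→3, 1→1.
So the longest increasing subsequence has length 3, e.g. 7, 10, 19.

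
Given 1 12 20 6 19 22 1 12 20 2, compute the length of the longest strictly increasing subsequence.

4

Let dp[i] be the longest increasing subsequence ending at position i. Then dp = [1, 2, 3, 2, 3, 4, 1, 3, 4, 2].
The maximum is 4; one witness is 1, 12, 20, 22 at positions 1,2,3,6.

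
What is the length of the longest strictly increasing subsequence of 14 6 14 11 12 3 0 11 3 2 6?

Scanning left to right, the best length ending at each element is: 14→1, 6→1, 14→2, 11→2, 12→3, 3→1, 0→1, 11→2, 3→2, 2→2, 6→3.
So the longest increasing subsequence has length 3, e.g. 6, 11, 12.

3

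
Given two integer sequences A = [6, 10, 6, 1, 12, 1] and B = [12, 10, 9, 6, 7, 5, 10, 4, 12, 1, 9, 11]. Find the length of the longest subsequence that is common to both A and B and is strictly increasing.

3

A longest common strictly increasing subsequence is 6, 10, 12 (length 3); it appears in order in both A and B, and no longer such subsequence exists.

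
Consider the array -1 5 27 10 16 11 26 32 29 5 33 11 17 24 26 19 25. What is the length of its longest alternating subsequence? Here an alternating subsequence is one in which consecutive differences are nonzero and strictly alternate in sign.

12

A longest alternating subsequence is -1, 27, 10, 16, 11, 32, 29, 33, 11, 24, 19, 25 (positions 1,3,4,5,6,8,9,11,12,14,16,17); its 11 consecutive differences strictly alternate in sign, and length 12 is optimal.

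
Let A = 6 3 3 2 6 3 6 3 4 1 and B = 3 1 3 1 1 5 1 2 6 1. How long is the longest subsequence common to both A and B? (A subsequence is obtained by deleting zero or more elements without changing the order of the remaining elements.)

A longest common subsequence is 3, 3, 2, 6, 1 (length 5); the LCS DP confirms no longer common subsequence exists.

5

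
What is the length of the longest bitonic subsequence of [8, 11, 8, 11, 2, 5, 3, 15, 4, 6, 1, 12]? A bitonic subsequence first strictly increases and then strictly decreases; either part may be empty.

One longest bitonic subsequence is 8, 11, 8, 5, 4, 1 (positions 1,2,3,6,9,11): it rises to 11 then falls. Length 6 is optimal.

6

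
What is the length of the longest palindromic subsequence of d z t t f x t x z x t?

5

Using dp[i][j] = 2 + dp[i+1][j−1] if the ends match, else max(dp[i+1][j], dp[i][j−1]):
dp[1][11] = 5. A witness is txzxt at positions 3,6,9,10,11.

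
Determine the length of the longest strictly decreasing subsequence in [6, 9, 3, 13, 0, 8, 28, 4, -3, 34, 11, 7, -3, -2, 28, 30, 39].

4

One longest decreasing subsequence is 6, 3, 0, -3 (positions 1,3,5,9), of length 4; no longer one exists.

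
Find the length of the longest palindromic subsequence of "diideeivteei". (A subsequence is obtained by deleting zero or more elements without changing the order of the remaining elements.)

7

One longest palindromic subsequence is ieeteei (positions 2,5,6,9,10,11,12); it reads the same forward and backward, and the interval DP gives dp[1][12] = 7.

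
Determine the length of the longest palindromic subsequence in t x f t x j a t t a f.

Using dp[i][j] = 2 + dp[i+1][j−1] if the ends match, else max(dp[i+1][j], dp[i][j−1]):
dp[1][11] = 6. A witness is fattaf at positions 3,7,8,9,10,11.

6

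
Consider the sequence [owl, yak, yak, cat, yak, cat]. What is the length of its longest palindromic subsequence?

3

One longest palindromic subsequence is cat yak cat (positions 4,5,6); it reads the same forward and backward, and the interval DP gives dp[1][6] = 3.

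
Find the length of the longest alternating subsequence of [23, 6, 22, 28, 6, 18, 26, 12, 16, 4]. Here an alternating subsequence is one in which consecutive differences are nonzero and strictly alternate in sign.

Track the best alternating length ending on an up-step vs a down-step at each position: up/down = 1/1, 1/2, 3/2, 3/1, 1/4, 5/4, 5/4, 5/6, 7/6, 1/8.
The maximum over both is 8; one such subsequence is 23, 6, 22, 6, 18, 12, 16, 4.

8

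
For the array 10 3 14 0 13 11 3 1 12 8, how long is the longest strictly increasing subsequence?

Let dp[i] be the longest increasing subsequence ending at position i. Then dp = [1, 1, 2, 1, 2, 2, 2, 2, 3, 3].
The maximum is 3; one witness is 10, 11, 12 at positions 1,6,9.

3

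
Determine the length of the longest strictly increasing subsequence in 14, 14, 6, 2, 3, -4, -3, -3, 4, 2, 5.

4

One longest increasing subsequence is 2, 3, 4, 5 (positions 4,5,9,11), of length 4; no longer one exists.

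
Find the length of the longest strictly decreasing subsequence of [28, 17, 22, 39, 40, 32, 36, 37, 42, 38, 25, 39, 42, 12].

Scanning left to right, the best length ending at each element is: 28→1, 17→2, 22→2, 39→1, 40→1, 32→2, 36→2, 37→2, 42→1, 38→2, 25→3, 39→2, 42→1, 12→4.
So the longest decreasing subsequence has length 4, e.g. 39, 32, 25, 12.

4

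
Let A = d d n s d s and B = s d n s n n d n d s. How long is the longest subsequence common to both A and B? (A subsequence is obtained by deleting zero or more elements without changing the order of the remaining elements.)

Backtracking the LCS table gives one alignment: d (A1,B2) → d (A2,B7) → n (A3,B8) → d (A5,B9) → s (A6,B10).
So the longest common subsequence has length 5.

5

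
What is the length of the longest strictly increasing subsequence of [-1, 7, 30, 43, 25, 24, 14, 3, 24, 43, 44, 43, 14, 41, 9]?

6

Scanning left to right, the best length ending at each element is: -1→1, 7→2, 30→3, 43→4, 25→3, 24→3, 14→3, 3→2, 24→4, 43→5, 44→6, 43→5, 14→3, 41→5, 9→3.
So the longest increasing subsequence has length 6, e.g. -1, 7, 14, 24, 43, 44.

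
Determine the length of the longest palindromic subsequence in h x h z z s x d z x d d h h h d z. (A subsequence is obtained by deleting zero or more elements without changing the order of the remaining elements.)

Using dp[i][j] = 2 + dp[i+1][j−1] if the ends match, else max(dp[i+1][j], dp[i][j−1]):
dp[1][17] = 7. A witness is zdhhhdz at positions 4,8,13,14,15,16,17.

7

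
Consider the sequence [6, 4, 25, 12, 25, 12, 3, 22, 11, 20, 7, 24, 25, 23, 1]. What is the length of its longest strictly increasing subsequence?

One longest increasing subsequence is 6, 12, 22, 24, 25 (positions 1,4,8,12,13), of length 5; no longer one exists.

5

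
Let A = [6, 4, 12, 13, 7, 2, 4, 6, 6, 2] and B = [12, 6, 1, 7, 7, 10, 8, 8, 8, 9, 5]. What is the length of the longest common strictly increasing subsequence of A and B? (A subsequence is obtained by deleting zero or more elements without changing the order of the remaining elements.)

2

A longest common strictly increasing subsequence is 6, 7 (length 2); it appears in order in both A and B, and no longer such subsequence exists.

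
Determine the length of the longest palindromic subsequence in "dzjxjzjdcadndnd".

Using dp[i][j] = 2 + dp[i+1][j−1] if the ends match, else max(dp[i+1][j], dp[i][j−1]):
dp[1][15] = 7. A witness is dzjxjzd at positions 1,2,3,4,5,6,15.

7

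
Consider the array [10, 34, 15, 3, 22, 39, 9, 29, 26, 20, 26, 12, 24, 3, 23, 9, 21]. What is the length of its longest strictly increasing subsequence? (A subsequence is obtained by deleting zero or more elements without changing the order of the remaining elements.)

Let dp[i] be the longest increasing subsequence ending at position i. Then dp = [1, 2, 2, 1, 3, 4, 2, 4, 4, 3, 4, 3, 4, 1, 4, 2, 4].
The maximum is 4; one witness is 10, 15, 22, 39 at positions 1,3,5,6.

4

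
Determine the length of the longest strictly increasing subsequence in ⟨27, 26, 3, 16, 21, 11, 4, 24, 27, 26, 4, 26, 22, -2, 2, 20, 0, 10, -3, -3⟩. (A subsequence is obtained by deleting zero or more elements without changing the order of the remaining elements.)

5

Let dp[i] be the longest increasing subsequence ending at position i. Then dp = [1, 1, 1, 2, 3, 2, 2, 4, 5, 5, 2, 5, 4, 1, 2, 3, 2, 3, 1, 1].
The maximum is 5; one witness is 3, 16, 21, 24, 27 at positions 3,4,5,8,9.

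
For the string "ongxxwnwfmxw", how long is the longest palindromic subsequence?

5

Using dp[i][j] = 2 + dp[i+1][j−1] if the ends match, else max(dp[i+1][j], dp[i][j−1]):
dp[1][12] = 5. A witness is xwnwx at positions 5,6,7,8,11.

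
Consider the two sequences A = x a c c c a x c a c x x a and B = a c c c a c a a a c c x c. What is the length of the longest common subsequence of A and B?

Backtracking the LCS table gives one alignment: a (A2,B1) → c (A3,B2) → c (A4,B3) → c (A5,B4) → a (A6,B5) → c (A8,B6) → a (A9,B9) → c (A10,B11) → x (A11,B12).
So the longest common subsequence has length 9.

9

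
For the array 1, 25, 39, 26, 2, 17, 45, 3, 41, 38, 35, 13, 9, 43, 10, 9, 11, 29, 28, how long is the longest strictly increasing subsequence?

7

One longest increasing subsequence is 1, 2, 3, 9, 10, 11, 29 (positions 1,5,8,13,15,17,18), of length 7; no longer one exists.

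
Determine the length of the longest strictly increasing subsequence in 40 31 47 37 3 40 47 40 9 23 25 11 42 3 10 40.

5

Let dp[i] be the longest increasing subsequence ending at position i. Then dp = [1, 1, 2, 2, 1, 3, 4, 3, 2, 3, 4, 3, 5, 1, 3, 5].
The maximum is 5; one witness is 3, 9, 23, 25, 42 at positions 5,9,10,11,13.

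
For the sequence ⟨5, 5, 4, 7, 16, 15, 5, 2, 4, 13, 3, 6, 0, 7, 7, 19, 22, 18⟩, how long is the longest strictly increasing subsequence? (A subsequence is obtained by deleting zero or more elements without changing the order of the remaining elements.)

6

Let dp[i] be the longest increasing subsequence ending at position i. Then dp = [1, 1, 1, 2, 3, 3, 2, 1, 2, 3, 2, 3, 1, 4, 4, 5, 6, 5].
The maximum is 6; one witness is 4, 5, 6, 7, 19, 22 at positions 3,7,12,14,16,17.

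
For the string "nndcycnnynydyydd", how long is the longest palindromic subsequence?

One longest palindromic subsequence is dyydyyd (positions 3,9,11,12,13,14,16); it reads the same forward and backward, and the interval DP gives dp[1][16] = 7.

7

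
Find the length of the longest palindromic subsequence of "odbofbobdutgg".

Using dp[i][j] = 2 + dp[i+1][j−1] if the ends match, else max(dp[i+1][j], dp[i][j−1]):
dp[1][13] = 7. A witness is dbobobd at positions 2,3,4,6,7,8,9.

7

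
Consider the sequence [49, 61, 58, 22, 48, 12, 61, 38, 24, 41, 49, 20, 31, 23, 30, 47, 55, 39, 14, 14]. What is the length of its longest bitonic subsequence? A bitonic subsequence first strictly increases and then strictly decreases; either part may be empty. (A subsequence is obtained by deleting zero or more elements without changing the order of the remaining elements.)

8

Let inc[i] be the LIS ending at i and dec[i] the longest strictly decreasing subsequence starting at i. inc = [1, 2, 2, 1, 2, 1, 3, 2, 2, 3, 4, 2, 3, 3, 4, 5, 6, 5, 2, 2], dec = [6, 7, 6, 3, 5, 1, 5, 4, 3, 4, 4, 2, 3, 2, 2, 3, 3, 2, 1, 1].
max_i inc[i]+dec[i]−1 = 8, with one witness 49, 61, 58, 48, 41, 31, 30, 14.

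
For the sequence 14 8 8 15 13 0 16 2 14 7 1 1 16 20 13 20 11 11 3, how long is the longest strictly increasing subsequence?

5

Scanning left to right, the best length ending at each element is: 14→1, 8→1, 8→1, 15→2, 13→2, 0→1, 16→3, 2→2, 14→3, 7→3, 1→2, 1→2, 16→4, 20→5, 13→4, 20→5, 11→4, 11→4, 3→3.
So the longest increasing subsequence has length 5, e.g. 8, 13, 14, 16, 20.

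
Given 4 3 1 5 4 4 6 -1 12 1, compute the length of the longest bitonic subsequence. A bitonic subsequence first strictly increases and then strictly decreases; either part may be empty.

Let inc[i] be the LIS ending at i and dec[i] the longest strictly decreasing subsequence starting at i. inc = [1, 1, 1, 2, 2, 2, 3, 1, 4, 2], dec = [4, 3, 2, 3, 2, 2, 2, 1, 2, 1].
max_i inc[i]+dec[i]−1 = 5, with one witness 4, 5, 6, 12, 1.

5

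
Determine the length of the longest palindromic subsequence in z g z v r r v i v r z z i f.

Using dp[i][j] = 2 + dp[i+1][j−1] if the ends match, else max(dp[i+1][j], dp[i][j−1]):
dp[1][14] = 9. A witness is zzrvivrzz at positions 1,3,5,7,8,9,10,11,12.

9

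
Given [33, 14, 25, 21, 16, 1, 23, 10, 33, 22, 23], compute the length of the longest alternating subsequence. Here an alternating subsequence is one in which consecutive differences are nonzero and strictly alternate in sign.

9

A longest alternating subsequence is 33, 14, 25, 21, 23, 10, 33, 22, 23 (positions 1,2,3,4,7,8,9,10,11); its 8 consecutive differences strictly alternate in sign, and length 9 is optimal.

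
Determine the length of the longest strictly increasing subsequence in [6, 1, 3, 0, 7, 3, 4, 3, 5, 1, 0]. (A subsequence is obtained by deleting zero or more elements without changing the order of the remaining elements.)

Let dp[i] be the longest increasing subsequence ending at position i. Then dp = [1, 1, 2, 1, 3, 2, 3, 2, 4, 2, 1].
The maximum is 4; one witness is 1, 3, 4, 5 at positions 2,3,7,9.

4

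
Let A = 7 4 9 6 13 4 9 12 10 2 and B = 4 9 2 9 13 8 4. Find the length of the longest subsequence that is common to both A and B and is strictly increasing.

3

For each value that appears in both, track the longest common increasing run ending there.
The best achievable length is 3; one witness is 4, 9, 13 (A-positions 2,3,5, B-positions 1,2,5).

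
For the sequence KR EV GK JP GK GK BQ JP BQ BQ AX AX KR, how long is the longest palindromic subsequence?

6

One longest palindromic subsequence is KR JP GK GK JP KR (positions 1,4,5,6,8,13); it reads the same forward and backward, and the interval DP gives dp[1][13] = 6.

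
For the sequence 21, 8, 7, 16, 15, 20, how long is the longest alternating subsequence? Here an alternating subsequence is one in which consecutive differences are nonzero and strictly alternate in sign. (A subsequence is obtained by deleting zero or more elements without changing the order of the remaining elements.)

A longest alternating subsequence is 21, 8, 16, 15, 20 (positions 1,2,4,5,6); its 4 consecutive differences strictly alternate in sign, and length 5 is optimal.

5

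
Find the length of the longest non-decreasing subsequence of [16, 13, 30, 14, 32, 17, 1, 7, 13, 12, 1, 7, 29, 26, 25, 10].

4

Let dp[i] be the longest non-decreasing subsequence ending at position i. Then dp = [1, 1, 2, 2, 3, 3, 1, 2, 3, 3, 2, 3, 4, 4, 4, 4].
The maximum is 4; one witness is 13, 14, 17, 29 at positions 2,4,6,13.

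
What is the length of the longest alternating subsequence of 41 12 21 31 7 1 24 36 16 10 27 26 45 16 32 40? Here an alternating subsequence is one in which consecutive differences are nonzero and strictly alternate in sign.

11

Track the best alternating length ending on an up-step vs a down-step at each position: up/down = 1/1, 1/2, 3/2, 3/2, 1/4, 1/4, 5/4, 5/2, 5/6, 5/6, 7/6, 7/8, 9/1, 7/10, 11/10, 11/10.
The maximum over both is 11; one such subsequence is 41, 12, 21, 7, 24, 16, 27, 26, 45, 16, 32.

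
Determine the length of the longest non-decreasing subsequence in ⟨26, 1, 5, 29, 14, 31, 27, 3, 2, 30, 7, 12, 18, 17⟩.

One longest non-decreasing subsequence is 1, 5, 14, 27, 30 (positions 2,3,5,7,10), of length 5; no longer one exists.

5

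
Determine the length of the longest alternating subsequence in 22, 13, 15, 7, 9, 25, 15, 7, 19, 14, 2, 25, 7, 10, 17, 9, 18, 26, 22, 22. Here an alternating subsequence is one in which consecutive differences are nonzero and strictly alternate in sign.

Track the best alternating length ending on an up-step vs a down-step at each position: up/down = 1/1, 1/2, 3/2, 1/4, 5/4, 5/1, 5/6, 1/6, 7/6, 7/8, 1/8, 9/1, 9/10, 11/10, 11/10, 11/12, 13/10, 13/1, 13/14, 13/14.
The maximum over both is 14; one such subsequence is 22, 13, 15, 7, 25, 15, 19, 14, 25, 7, 10, 9, 26, 22.

14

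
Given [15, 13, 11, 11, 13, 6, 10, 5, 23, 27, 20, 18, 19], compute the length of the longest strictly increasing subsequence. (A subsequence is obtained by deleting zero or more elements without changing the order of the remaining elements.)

One longest increasing subsequence is 11, 13, 23, 27 (positions 3,5,9,10), of length 4; no longer one exists.

4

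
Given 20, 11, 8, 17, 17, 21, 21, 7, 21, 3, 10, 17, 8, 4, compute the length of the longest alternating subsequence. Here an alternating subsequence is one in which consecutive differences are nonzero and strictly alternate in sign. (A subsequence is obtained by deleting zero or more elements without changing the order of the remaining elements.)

8

Track the best alternating length ending on an up-step vs a down-step at each position: up/down = 1/1, 1/2, 1/2, 3/2, 3/2, 3/1, 3/1, 1/4, 5/1, 1/6, 7/6, 7/6, 7/8, 7/8.
The maximum over both is 8; one such subsequence is 20, 11, 17, 7, 21, 3, 10, 8.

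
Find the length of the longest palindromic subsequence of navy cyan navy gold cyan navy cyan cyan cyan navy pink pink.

7

One longest palindromic subsequence is navy cyan cyan cyan cyan cyan navy (positions 1,2,5,7,8,9,10); it reads the same forward and backward, and the interval DP gives dp[1][12] = 7.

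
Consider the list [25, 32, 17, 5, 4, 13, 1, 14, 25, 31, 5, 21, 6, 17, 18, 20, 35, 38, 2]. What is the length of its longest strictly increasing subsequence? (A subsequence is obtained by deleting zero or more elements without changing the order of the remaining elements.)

8

Scanning left to right, the best length ending at each element is: 25→1, 32→2, 17→1, 5→1, 4→1, 13→2, 1→1, 14→3, 25→4, 31→5, 5→2, 21→4, 6→3, 17→4, 18→5, 20→6, 35→7, 38→8, 2→2.
So the longest increasing subsequence has length 8, e.g. 5, 13, 14, 17, 18, 20, 35, 38.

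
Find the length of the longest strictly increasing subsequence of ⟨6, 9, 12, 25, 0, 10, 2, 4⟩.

One longest increasing subsequence is 6, 9, 12, 25 (positions 1,2,3,4), of length 4; no longer one exists.

4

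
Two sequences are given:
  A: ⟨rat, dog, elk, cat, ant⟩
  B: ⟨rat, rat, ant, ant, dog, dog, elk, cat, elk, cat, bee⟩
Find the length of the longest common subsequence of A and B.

4

Backtracking the LCS table gives one alignment: rat (A1,B2) → dog (A2,B6) → elk (A3,B9) → cat (A4,B10).
So the longest common subsequence has length 4.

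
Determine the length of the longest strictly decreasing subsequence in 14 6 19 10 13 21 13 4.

3

Scanning left to right, the best length ending at each element is: 14→1, 6→2, 19→1, 10→2, 13→2, 21→1, 13→2, 4→3.
So the longest decreasing subsequence has length 3, e.g. 14, 6, 4.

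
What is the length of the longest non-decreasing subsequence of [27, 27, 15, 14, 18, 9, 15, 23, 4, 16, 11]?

One longest non-decreasing subsequence is 15, 18, 23 (positions 3,5,8), of length 3; no longer one exists.

3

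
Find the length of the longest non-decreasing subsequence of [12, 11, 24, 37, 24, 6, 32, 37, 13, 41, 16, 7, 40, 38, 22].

6

One longest non-decreasing subsequence is 12, 24, 24, 32, 37, 41 (positions 1,3,5,7,8,10), of length 6; no longer one exists.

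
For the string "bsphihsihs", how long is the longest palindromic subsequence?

One longest palindromic subsequence is shisihs (positions 2,4,5,7,8,9,10); it reads the same forward and backward, and the interval DP gives dp[1][10] = 7.

7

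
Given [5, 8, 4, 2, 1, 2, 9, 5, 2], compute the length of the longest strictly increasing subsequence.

3

Let dp[i] be the longest increasing subsequence ending at position i. Then dp = [1, 2, 1, 1, 1, 2, 3, 3, 2].
The maximum is 3; one witness is 5, 8, 9 at positions 1,2,7.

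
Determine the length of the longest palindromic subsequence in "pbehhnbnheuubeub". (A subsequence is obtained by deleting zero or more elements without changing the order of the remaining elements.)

One longest palindromic subsequence is behnbnheb (positions 2,3,5,6,7,8,9,14,16); it reads the same forward and backward, and the interval DP gives dp[1][16] = 9.

9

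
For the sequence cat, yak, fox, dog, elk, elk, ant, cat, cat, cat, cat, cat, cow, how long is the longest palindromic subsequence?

Using dp[i][j] = 2 + dp[i+1][j−1] if the ends match, else max(dp[i+1][j], dp[i][j−1]):
dp[1][13] = 6. A witness is cat cat cat cat cat cat at positions 1,8,9,10,11,12.

6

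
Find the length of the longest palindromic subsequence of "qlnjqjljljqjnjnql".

13

One longest palindromic subsequence is lnjqjljljqjnl (positions 2,3,4,5,6,7,8,9,10,11,14,15,17); it reads the same forward and backward, and the interval DP gives dp[1][17] = 13.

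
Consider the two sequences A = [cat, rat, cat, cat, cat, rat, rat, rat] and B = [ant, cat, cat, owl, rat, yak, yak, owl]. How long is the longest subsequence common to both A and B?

3

A longest common subsequence is cat, cat, rat (length 3); the LCS DP confirms no longer common subsequence exists.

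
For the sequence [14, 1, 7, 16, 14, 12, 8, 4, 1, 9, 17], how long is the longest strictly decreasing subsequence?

6

One longest decreasing subsequence is 16, 14, 12, 8, 4, 1 (positions 4,5,6,7,8,9), of length 6; no longer one exists.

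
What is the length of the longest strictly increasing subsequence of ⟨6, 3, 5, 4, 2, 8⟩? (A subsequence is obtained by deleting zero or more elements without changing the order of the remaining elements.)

3

One longest increasing subsequence is 3, 5, 8 (positions 2,3,6), of length 3; no longer one exists.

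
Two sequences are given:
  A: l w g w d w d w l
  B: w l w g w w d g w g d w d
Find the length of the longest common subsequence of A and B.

A longest common subsequence is lwgwdwdw (length 8); the LCS DP confirms no longer common subsequence exists.

8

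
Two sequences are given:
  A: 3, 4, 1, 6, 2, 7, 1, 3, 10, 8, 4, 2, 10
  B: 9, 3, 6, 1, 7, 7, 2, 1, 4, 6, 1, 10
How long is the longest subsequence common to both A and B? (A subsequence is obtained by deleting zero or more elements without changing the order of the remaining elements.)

A longest common subsequence is 3, 1, 2, 1, 4, 10 (length 6); the LCS DP confirms no longer common subsequence exists.

6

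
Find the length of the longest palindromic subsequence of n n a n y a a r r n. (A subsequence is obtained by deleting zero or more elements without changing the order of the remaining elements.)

Using dp[i][j] = 2 + dp[i+1][j−1] if the ends match, else max(dp[i+1][j], dp[i][j−1]):
dp[1][10] = 5. A witness is naaan at positions 1,3,6,7,10.

5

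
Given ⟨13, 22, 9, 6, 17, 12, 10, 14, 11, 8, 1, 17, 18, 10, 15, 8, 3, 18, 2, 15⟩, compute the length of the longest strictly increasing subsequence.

Scanning left to right, the best length ending at each element is: 13→1, 22→2, 9→1, 6→1, 17→2, 12→2, 10→2, 14→3, 11→3, 8→2, 1→1, 17→4, 18→5, 10→3, 15→4, 8→2, 3→2, 18→5, 2→2, 15→4.
So the longest increasing subsequence has length 5, e.g. 9, 12, 14, 17, 18.

5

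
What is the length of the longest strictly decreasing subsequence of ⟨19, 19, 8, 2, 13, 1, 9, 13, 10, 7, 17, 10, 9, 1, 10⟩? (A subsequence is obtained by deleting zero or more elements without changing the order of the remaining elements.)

One longest decreasing subsequence is 19, 13, 9, 7, 1 (positions 1,5,7,10,14), of length 5; no longer one exists.

5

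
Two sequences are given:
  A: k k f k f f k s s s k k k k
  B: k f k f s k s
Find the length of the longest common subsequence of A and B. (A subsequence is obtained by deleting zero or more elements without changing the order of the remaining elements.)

6

A longest common subsequence is kfkfks (length 6); the LCS DP confirms no longer common subsequence exists.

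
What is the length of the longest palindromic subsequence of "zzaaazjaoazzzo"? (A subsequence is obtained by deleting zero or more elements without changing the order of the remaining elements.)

9

One longest palindromic subsequence is zzzaoazzz (positions 1,2,6,8,9,10,11,12,13); it reads the same forward and backward, and the interval DP gives dp[1][14] = 9.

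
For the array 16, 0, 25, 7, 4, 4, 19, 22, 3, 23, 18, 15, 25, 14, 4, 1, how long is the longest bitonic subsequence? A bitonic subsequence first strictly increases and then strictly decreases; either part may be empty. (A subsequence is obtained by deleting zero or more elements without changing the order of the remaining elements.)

10

One longest bitonic subsequence is 0, 7, 19, 22, 23, 18, 15, 14, 4, 1 (positions 2,4,7,8,10,11,12,14,15,16): it rises to 23 then falls. Length 10 is optimal.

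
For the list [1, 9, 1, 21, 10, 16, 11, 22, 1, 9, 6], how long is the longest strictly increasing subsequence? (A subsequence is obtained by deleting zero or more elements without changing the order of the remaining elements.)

Let dp[i] be the longest increasing subsequence ending at position i. Then dp = [1, 2, 1, 3, 3, 4, 4, 5, 1, 2, 2].
The maximum is 5; one witness is 1, 9, 10, 16, 22 at positions 1,2,5,6,8.

5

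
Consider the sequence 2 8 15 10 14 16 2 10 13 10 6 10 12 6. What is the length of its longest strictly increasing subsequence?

One longest increasing subsequence is 2, 8, 10, 14, 16 (positions 1,2,4,5,6), of length 5; no longer one exists.

5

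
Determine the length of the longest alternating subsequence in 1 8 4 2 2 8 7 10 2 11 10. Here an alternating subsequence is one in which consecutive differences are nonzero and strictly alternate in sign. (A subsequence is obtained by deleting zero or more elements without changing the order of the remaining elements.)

9

A longest alternating subsequence is 1, 8, 4, 8, 7, 10, 2, 11, 10 (positions 1,2,3,6,7,8,9,10,11); its 8 consecutive differences strictly alternate in sign, and length 9 is optimal.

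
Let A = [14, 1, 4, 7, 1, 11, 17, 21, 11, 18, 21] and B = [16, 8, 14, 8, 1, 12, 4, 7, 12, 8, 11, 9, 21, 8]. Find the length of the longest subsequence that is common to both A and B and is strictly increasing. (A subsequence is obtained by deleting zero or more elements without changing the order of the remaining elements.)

5

A longest common strictly increasing subsequence is 1, 4, 7, 11, 21 (length 5); it appears in order in both A and B, and no longer such subsequence exists.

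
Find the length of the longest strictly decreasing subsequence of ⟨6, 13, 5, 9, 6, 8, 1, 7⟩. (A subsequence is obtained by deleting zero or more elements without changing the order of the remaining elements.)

One longest decreasing subsequence is 13, 9, 6, 1 (positions 2,4,5,7), of length 4; no longer one exists.

4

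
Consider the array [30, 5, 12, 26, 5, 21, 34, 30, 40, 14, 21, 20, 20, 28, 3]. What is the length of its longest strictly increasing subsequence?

5

Scanning left to right, the best length ending at each element is: 30→1, 5→1, 12→2, 26→3, 5→1, 21→3, 34→4, 30→4, 40→5, 14→3, 21→4, 20→4, 20→4, 28→5, 3→1.
So the longest increasing subsequence has length 5, e.g. 5, 12, 26, 34, 40.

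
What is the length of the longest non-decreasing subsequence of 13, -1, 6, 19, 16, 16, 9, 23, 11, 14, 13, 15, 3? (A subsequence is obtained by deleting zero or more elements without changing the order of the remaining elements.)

One longest non-decreasing subsequence is -1, 6, 9, 11, 14, 15 (positions 2,3,7,9,10,12), of length 6; no longer one exists.

6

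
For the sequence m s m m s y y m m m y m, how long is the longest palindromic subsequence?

One longest palindromic subsequence is mmmyymmm (positions 1,3,4,6,7,9,10,12); it reads the same forward and backward, and the interval DP gives dp[1][12] = 8.

8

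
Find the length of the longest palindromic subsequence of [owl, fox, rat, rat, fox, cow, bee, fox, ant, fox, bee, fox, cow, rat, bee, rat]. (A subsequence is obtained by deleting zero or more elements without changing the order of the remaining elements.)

Using dp[i][j] = 2 + dp[i+1][j−1] if the ends match, else max(dp[i+1][j], dp[i][j−1]):
dp[1][16] = 11. A witness is rat rat cow bee fox ant fox bee cow rat rat at positions 3,4,6,7,8,9,10,11,13,14,16.

11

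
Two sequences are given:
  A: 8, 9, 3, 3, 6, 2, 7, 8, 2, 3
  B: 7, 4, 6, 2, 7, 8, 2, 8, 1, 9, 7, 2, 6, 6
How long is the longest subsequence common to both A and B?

5

A longest common subsequence is 6, 2, 7, 8, 2 (length 5); the LCS DP confirms no longer common subsequence exists.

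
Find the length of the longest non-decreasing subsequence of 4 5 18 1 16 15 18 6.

Let dp[i] be the longest non-decreasing subsequence ending at position i. Then dp = [1, 2, 3, 1, 3, 3, 4, 3].
The maximum is 4; one witness is 4, 5, 18, 18 at positions 1,2,3,7.

4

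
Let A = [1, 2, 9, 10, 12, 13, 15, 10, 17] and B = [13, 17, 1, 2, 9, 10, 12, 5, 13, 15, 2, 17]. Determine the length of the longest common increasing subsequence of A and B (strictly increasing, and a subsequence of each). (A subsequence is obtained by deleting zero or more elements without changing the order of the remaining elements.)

8

For each value that appears in both, track the longest common increasing run ending there.
The best achievable length is 8; one witness is 1, 2, 9, 10, 12, 13, 15, 17 (A-positions 1,2,3,4,5,6,7,9, B-positions 3,4,5,6,7,9,10,12).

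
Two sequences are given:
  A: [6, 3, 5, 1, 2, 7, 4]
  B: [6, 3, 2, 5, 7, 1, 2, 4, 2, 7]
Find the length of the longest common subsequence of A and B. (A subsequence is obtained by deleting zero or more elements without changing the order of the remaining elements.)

Backtracking the LCS table gives one alignment: 6 (A1,B1) → 3 (A2,B2) → 5 (A3,B4) → 1 (A4,B6) → 2 (A5,B9) → 7 (A6,B10).
So the longest common subsequence has length 6.

6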